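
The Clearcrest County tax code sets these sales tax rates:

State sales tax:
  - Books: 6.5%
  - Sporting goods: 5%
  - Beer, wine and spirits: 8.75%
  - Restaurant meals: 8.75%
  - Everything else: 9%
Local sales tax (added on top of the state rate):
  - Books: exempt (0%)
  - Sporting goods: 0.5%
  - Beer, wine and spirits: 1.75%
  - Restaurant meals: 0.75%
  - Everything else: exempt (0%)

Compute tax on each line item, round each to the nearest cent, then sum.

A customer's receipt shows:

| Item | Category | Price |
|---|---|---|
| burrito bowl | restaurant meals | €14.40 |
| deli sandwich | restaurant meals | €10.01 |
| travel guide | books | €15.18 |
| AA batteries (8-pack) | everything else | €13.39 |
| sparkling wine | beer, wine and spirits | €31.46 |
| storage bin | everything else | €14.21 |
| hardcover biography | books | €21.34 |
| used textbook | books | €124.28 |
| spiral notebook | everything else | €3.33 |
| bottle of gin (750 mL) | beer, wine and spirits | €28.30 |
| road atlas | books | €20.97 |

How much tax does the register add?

€23.20

Burrito bowl €14.40: restaurant meals → 8.75% + 0.75% local = 9.5% → €1.37
Deli sandwich €10.01: restaurant meals → 8.75% + 0.75% local = 9.5% → €0.95
Travel guide €15.18: books → 6.5% + 0% local = 6.5% → €0.99
AA batteries (8-pack) €13.39: everything else → 9% + 0% local = 9% → €1.21
Sparkling wine €31.46: beer, wine and spirits → 8.75% + 1.75% local = 10.5% → €3.30
Storage bin €14.21: everything else → 9% + 0% local = 9% → €1.28
Hardcover biography €21.34: books → 6.5% + 0% local = 6.5% → €1.39
Used textbook €124.28: books → 6.5% + 0% local = 6.5% → €8.08
Spiral notebook €3.33: everything else → 9% + 0% local = 9% → €0.30
Bottle of gin (750 mL) €28.30: beer, wine and spirits → 8.75% + 1.75% local = 10.5% → €2.97
Road atlas €20.97: books → 6.5% + 0% local = 6.5% → €1.36
Total tax = €1.37 + €0.95 + €0.99 + €1.21 + €3.30 + €1.28 + €1.39 + €8.08 + €0.30 + €2.97 + €1.36 = €23.20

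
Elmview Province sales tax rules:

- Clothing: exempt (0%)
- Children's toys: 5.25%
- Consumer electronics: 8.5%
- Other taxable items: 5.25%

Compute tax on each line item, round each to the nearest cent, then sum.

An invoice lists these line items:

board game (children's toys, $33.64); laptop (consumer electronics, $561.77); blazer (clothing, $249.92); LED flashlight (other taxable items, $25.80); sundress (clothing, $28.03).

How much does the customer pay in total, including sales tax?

Board game $33.64: children's toys → 5.25% → $1.77
Laptop $561.77: consumer electronics → 8.5% → $47.75
Blazer $249.92: clothing → 0% → $0.00
LED flashlight $25.80: other taxable items → 5.25% → $1.35
Sundress $28.03: clothing → 0% → $0.00
Subtotal = $899.16; tax = $50.87; total due = $950.03

$950.03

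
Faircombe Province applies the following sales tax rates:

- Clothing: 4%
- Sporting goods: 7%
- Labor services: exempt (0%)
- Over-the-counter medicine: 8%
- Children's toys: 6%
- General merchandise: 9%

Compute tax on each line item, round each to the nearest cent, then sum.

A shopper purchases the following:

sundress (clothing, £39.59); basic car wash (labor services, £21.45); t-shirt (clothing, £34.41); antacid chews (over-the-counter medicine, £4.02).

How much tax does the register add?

Sundress £39.59: clothing → 4% → £1.58
Basic car wash £21.45: labor services → 0% → £0.00
T-shirt £34.41: clothing → 4% → £1.38
Antacid chews £4.02: over-the-counter medicine → 8% → £0.32
Total tax = £1.58 + £1.38 + £0.32 = £3.28

£3.28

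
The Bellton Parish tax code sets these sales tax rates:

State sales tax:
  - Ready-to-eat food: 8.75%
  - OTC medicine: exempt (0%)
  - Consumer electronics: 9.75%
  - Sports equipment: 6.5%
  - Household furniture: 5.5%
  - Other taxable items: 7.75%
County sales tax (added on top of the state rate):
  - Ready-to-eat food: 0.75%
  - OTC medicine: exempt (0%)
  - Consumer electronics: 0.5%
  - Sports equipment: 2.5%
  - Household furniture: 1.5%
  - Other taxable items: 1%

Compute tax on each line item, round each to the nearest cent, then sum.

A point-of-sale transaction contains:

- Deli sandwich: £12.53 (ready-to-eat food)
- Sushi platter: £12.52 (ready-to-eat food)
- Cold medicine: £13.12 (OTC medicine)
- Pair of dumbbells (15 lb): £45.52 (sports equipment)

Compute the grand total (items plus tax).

Deli sandwich £12.53: ready-to-eat food → 8.75% + 0.75% county = 9.5% → £1.19
Sushi platter £12.52: ready-to-eat food → 8.75% + 0.75% county = 9.5% → £1.19
Cold medicine £13.12: OTC medicine → 0% + 0% county = 0% → £0.00
Pair of dumbbells (15 lb) £45.52: sports equipment → 6.5% + 2.5% county = 9% → £4.10
Subtotal = £83.69; tax = £6.48; total due = £90.17

£90.17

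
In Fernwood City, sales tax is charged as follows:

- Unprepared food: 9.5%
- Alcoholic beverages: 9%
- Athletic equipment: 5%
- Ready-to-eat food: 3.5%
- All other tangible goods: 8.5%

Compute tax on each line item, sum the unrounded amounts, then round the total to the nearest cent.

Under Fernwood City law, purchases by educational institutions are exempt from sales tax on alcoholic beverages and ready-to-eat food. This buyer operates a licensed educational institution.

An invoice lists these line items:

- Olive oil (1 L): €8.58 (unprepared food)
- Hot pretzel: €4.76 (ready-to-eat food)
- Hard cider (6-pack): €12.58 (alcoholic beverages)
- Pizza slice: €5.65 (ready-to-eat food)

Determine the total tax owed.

Olive oil (1 L) €8.58: unprepared food → 9.5% → €0.8151
Hot pretzel €4.76: ready-to-eat food, buyer-exempt → 0% → €0.00
Hard cider (6-pack) €12.58: alcoholic beverages, buyer-exempt → 0% → €0.00
Pizza slice €5.65: ready-to-eat food, buyer-exempt → 0% → €0.00
Unrounded tax sum = €0.8151 → €0.82

€0.82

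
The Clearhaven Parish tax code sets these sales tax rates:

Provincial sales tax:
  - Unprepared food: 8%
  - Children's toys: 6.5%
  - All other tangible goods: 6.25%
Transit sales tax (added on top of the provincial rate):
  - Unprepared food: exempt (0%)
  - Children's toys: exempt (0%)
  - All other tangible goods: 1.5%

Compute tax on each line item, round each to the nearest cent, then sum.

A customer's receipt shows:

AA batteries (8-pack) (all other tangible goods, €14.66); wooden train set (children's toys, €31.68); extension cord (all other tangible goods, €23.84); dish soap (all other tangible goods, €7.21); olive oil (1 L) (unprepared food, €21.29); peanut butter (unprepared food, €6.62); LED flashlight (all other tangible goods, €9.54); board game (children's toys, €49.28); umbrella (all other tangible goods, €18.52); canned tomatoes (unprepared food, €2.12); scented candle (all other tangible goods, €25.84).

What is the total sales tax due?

€15.39

AA batteries (8-pack) €14.66: all other tangible goods → 6.25% + 1.5% transit = 7.75% → €1.14
Wooden train set €31.68: children's toys → 6.5% + 0% transit = 6.5% → €2.06
Extension cord €23.84: all other tangible goods → 6.25% + 1.5% transit = 7.75% → €1.85
Dish soap €7.21: all other tangible goods → 6.25% + 1.5% transit = 7.75% → €0.56
Olive oil (1 L) €21.29: unprepared food → 8% + 0% transit = 8% → €1.70
Peanut butter €6.62: unprepared food → 8% + 0% transit = 8% → €0.53
LED flashlight €9.54: all other tangible goods → 6.25% + 1.5% transit = 7.75% → €0.74
Board game €49.28: children's toys → 6.5% + 0% transit = 6.5% → €3.20
Umbrella €18.52: all other tangible goods → 6.25% + 1.5% transit = 7.75% → €1.44
Canned tomatoes €2.12: unprepared food → 8% + 0% transit = 8% → €0.17
Scented candle €25.84: all other tangible goods → 6.25% + 1.5% transit = 7.75% → €2.00
Total tax = €1.14 + €2.06 + €1.85 + €0.56 + €1.70 + €0.53 + €0.74 + €3.20 + €1.44 + €0.17 + €2.00 = €15.39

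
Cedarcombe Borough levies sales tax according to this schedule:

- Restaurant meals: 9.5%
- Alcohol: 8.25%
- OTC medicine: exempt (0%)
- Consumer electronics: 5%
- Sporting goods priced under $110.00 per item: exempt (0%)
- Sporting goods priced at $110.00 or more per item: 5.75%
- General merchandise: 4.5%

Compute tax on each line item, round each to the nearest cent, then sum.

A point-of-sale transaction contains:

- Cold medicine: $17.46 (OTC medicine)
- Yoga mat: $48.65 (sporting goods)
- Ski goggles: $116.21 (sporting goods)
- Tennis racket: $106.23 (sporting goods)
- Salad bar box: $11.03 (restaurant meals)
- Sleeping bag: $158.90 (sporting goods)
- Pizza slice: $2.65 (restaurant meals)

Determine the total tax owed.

Cold medicine $17.46: OTC medicine → 0% → $0.00
Yoga mat $48.65: sporting goods, under $110.00 → 0% → $0.00
Ski goggles $116.21: sporting goods, $110.00 or more → 5.75% → $6.68
Tennis racket $106.23: sporting goods, under $110.00 → 0% → $0.00
Salad bar box $11.03: restaurant meals → 9.5% → $1.05
Sleeping bag $158.90: sporting goods, $110.00 or more → 5.75% → $9.14
Pizza slice $2.65: restaurant meals → 9.5% → $0.25
Total tax = $6.68 + $1.05 + $9.14 + $0.25 = $17.12

$17.12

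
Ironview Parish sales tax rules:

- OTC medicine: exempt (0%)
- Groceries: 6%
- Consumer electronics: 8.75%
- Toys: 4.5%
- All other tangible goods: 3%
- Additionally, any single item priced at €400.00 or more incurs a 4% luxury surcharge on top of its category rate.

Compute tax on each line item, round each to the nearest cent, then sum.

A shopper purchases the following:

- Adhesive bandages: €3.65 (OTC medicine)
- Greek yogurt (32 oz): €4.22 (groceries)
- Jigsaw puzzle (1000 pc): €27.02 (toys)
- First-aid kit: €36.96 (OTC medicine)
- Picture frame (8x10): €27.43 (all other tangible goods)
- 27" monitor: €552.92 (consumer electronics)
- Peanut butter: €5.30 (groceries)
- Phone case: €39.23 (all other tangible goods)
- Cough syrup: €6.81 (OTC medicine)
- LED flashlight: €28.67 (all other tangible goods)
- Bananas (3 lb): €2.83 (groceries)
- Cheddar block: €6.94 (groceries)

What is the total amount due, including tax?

€817.72

Adhesive bandages €3.65: OTC medicine → 0% → €0.00
Greek yogurt (32 oz) €4.22: groceries → 6% → €0.25
Jigsaw puzzle (1000 pc) €27.02: toys → 4.5% → €1.22
First-aid kit €36.96: OTC medicine → 0% → €0.00
Picture frame (8x10) €27.43: all other tangible goods → 3% → €0.82
27" monitor €552.92: consumer electronics → 8.75% + 4% surcharge = 12.75% → €70.50
Peanut butter €5.30: groceries → 6% → €0.32
Phone case €39.23: all other tangible goods → 3% → €1.18
Cough syrup €6.81: OTC medicine → 0% → €0.00
LED flashlight €28.67: all other tangible goods → 3% → €0.86
Bananas (3 lb) €2.83: groceries → 6% → €0.17
Cheddar block €6.94: groceries → 6% → €0.42
Subtotal = €741.98; tax = €75.74; total due = €817.72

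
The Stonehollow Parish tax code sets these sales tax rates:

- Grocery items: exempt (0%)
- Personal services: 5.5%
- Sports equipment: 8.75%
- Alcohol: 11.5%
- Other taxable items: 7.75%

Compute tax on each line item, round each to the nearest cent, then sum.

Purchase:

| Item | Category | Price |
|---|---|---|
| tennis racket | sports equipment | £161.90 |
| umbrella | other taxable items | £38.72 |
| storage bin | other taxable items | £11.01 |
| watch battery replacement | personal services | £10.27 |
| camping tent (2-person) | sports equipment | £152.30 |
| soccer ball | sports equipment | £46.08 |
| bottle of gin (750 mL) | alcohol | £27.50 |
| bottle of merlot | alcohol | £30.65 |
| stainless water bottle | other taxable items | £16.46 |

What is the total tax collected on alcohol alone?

Bottle of gin (750 mL) £27.50: alcohol → 11.5% → £3.16
Bottle of merlot £30.65: alcohol → 11.5% → £3.52
Tax on alcohol = £3.16 + £3.52 = £6.68

£6.68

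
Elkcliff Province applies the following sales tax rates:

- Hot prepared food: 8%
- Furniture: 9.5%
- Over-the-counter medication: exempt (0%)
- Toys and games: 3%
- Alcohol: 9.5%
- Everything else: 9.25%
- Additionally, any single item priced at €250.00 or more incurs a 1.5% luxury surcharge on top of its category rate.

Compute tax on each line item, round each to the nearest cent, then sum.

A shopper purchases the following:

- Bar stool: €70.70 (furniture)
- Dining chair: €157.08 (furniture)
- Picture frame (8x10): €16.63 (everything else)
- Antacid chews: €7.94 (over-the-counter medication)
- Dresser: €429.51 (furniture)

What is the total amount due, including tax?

€752.29

Bar stool €70.70: furniture → 9.5% → €6.72
Dining chair €157.08: furniture → 9.5% → €14.92
Picture frame (8x10) €16.63: everything else → 9.25% → €1.54
Antacid chews €7.94: over-the-counter medication → 0% → €0.00
Dresser €429.51: furniture → 9.5% + 1.5% surcharge = 11% → €47.25
Subtotal = €681.86; tax = €70.43; total due = €752.29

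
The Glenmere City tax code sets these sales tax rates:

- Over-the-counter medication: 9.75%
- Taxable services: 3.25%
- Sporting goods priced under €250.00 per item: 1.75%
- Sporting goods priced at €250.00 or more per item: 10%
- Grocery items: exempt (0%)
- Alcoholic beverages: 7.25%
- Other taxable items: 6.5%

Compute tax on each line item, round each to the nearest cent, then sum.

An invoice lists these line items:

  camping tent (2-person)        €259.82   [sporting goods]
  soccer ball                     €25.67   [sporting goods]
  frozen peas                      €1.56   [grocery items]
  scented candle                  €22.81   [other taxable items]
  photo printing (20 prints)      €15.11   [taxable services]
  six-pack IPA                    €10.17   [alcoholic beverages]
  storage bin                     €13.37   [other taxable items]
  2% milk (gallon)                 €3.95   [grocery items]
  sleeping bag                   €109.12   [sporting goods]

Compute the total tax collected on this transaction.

Camping tent (2-person) €259.82: sporting goods, €250.00 or more → 10% → €25.98
Soccer ball €25.67: sporting goods, under €250.00 → 1.75% → €0.45
Frozen peas €1.56: grocery items → 0% → €0.00
Scented candle €22.81: other taxable items → 6.5% → €1.48
Photo printing (20 prints) €15.11: taxable services → 3.25% → €0.49
Six-pack IPA €10.17: alcoholic beverages → 7.25% → €0.74
Storage bin €13.37: other taxable items → 6.5% → €0.87
2% milk (gallon) €3.95: grocery items → 0% → €0.00
Sleeping bag €109.12: sporting goods, under €250.00 → 1.75% → €1.91
Total tax = €25.98 + €0.45 + €1.48 + €0.49 + €0.74 + €0.87 + €1.91 = €31.92

€31.92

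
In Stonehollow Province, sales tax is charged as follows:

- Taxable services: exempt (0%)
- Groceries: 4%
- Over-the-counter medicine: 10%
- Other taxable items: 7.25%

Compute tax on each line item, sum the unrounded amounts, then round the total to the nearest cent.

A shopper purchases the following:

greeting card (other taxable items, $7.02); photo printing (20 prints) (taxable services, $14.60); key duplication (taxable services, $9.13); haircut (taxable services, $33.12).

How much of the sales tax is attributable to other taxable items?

$0.51

Greeting card $7.02: other taxable items → 7.25% → $0.50895
Tax on other taxable items: unrounded sum = $0.50895 → $0.51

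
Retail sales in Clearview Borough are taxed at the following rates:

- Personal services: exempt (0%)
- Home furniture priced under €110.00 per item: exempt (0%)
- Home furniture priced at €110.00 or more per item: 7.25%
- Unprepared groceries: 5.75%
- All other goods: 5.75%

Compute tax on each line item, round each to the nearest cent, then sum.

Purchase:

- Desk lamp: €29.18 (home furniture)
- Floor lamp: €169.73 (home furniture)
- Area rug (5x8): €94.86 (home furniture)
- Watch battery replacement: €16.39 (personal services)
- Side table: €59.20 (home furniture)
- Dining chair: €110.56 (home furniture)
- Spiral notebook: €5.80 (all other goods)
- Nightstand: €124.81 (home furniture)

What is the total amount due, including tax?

€640.24

Desk lamp €29.18: home furniture, under €110.00 → 0% → €0.00
Floor lamp €169.73: home furniture, €110.00 or more → 7.25% → €12.31
Area rug (5x8) €94.86: home furniture, under €110.00 → 0% → €0.00
Watch battery replacement €16.39: personal services → 0% → €0.00
Side table €59.20: home furniture, under €110.00 → 0% → €0.00
Dining chair €110.56: home furniture, €110.00 or more → 7.25% → €8.02
Spiral notebook €5.80: all other goods → 5.75% → €0.33
Nightstand €124.81: home furniture, €110.00 or more → 7.25% → €9.05
Subtotal = €610.53; tax = €29.71; total due = €640.24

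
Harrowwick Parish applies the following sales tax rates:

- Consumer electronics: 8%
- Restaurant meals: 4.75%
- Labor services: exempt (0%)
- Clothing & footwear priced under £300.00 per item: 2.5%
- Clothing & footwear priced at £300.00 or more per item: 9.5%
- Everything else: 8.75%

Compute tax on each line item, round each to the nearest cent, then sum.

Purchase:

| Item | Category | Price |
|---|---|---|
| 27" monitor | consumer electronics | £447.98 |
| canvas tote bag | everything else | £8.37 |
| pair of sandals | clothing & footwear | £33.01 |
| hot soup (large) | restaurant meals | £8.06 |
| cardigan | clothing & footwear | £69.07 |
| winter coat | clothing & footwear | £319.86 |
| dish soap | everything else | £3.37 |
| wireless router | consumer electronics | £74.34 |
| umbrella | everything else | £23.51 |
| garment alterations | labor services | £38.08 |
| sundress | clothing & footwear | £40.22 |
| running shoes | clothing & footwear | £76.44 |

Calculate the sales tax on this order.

27" monitor £447.98: consumer electronics → 8% → £35.84
Canvas tote bag £8.37: everything else → 8.75% → £0.73
Pair of sandals £33.01: clothing & footwear, under £300.00 → 2.5% → £0.83
Hot soup (large) £8.06: restaurant meals → 4.75% → £0.38
Cardigan £69.07: clothing & footwear, under £300.00 → 2.5% → £1.73
Winter coat £319.86: clothing & footwear, £300.00 or more → 9.5% → £30.39
Dish soap £3.37: everything else → 8.75% → £0.29
Wireless router £74.34: consumer electronics → 8% → £5.95
Umbrella £23.51: everything else → 8.75% → £2.06
Garment alterations £38.08: labor services → 0% → £0.00
Sundress £40.22: clothing & footwear, under £300.00 → 2.5% → £1.01
Running shoes £76.44: clothing & footwear, under £300.00 → 2.5% → £1.91
Total tax = £35.84 + £0.73 + £0.83 + £0.38 + £1.73 + £30.39 + £0.29 + £5.95 + £2.06 + £1.01 + £1.91 = £81.12

£81.12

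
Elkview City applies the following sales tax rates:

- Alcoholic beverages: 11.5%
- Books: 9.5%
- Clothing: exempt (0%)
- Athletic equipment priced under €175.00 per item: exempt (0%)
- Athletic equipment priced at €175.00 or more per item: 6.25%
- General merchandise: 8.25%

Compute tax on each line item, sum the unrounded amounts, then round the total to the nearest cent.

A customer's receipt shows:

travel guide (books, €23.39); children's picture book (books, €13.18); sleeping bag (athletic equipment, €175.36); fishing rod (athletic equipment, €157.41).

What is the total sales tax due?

Travel guide €23.39: books → 9.5% → €2.22205
Children's picture book €13.18: books → 9.5% → €1.2521
Sleeping bag €175.36: athletic equipment, €175.00 or more → 6.25% → €10.96
Fishing rod €157.41: athletic equipment, under €175.00 → 0% → €0.00
Unrounded tax sum = €14.43415 → €14.43

€14.43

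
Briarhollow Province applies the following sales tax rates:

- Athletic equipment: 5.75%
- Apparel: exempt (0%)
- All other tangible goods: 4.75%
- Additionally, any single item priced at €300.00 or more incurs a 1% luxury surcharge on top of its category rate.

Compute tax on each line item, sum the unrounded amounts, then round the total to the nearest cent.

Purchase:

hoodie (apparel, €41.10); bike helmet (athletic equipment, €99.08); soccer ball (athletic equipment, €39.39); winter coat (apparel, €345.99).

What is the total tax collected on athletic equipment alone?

€7.96

Bike helmet €99.08: athletic equipment → 5.75% → €5.6971
Soccer ball €39.39: athletic equipment → 5.75% → €2.264925
Tax on athletic equipment: unrounded sum = €7.962025 → €7.96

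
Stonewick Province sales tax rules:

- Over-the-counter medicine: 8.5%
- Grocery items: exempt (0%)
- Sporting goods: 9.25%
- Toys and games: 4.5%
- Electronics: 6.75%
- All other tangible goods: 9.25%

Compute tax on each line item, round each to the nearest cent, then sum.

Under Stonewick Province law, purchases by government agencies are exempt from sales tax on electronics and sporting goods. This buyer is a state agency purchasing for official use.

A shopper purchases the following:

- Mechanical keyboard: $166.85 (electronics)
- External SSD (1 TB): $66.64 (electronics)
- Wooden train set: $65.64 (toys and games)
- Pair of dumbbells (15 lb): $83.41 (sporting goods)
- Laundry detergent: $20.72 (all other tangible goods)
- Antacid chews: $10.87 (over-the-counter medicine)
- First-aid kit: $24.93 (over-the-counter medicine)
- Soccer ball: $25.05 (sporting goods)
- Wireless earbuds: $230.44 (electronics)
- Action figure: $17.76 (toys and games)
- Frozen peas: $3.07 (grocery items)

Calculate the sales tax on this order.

Mechanical keyboard $166.85: electronics, buyer-exempt → 0% → $0.00
External SSD (1 TB) $66.64: electronics, buyer-exempt → 0% → $0.00
Wooden train set $65.64: toys and games → 4.5% → $2.95
Pair of dumbbells (15 lb) $83.41: sporting goods, buyer-exempt → 0% → $0.00
Laundry detergent $20.72: all other tangible goods → 9.25% → $1.92
Antacid chews $10.87: over-the-counter medicine → 8.5% → $0.92
First-aid kit $24.93: over-the-counter medicine → 8.5% → $2.12
Soccer ball $25.05: sporting goods, buyer-exempt → 0% → $0.00
Wireless earbuds $230.44: electronics, buyer-exempt → 0% → $0.00
Action figure $17.76: toys and games → 4.5% → $0.80
Frozen peas $3.07: grocery items → 0% → $0.00
Total tax = $2.95 + $1.92 + $0.92 + $2.12 + $0.80 = $8.71

$8.71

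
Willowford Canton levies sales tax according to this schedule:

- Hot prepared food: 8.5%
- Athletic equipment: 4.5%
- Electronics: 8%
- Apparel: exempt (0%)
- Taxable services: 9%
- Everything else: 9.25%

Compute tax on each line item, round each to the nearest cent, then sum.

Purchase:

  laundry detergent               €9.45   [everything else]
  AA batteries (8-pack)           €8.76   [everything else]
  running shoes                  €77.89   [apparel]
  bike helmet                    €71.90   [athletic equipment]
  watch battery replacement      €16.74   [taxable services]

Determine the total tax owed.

€6.43

Laundry detergent €9.45: everything else → 9.25% → €0.87
AA batteries (8-pack) €8.76: everything else → 9.25% → €0.81
Running shoes €77.89: apparel → 0% → €0.00
Bike helmet €71.90: athletic equipment → 4.5% → €3.24
Watch battery replacement €16.74: taxable services → 9% → €1.51
Total tax = €0.87 + €0.81 + €3.24 + €1.51 = €6.43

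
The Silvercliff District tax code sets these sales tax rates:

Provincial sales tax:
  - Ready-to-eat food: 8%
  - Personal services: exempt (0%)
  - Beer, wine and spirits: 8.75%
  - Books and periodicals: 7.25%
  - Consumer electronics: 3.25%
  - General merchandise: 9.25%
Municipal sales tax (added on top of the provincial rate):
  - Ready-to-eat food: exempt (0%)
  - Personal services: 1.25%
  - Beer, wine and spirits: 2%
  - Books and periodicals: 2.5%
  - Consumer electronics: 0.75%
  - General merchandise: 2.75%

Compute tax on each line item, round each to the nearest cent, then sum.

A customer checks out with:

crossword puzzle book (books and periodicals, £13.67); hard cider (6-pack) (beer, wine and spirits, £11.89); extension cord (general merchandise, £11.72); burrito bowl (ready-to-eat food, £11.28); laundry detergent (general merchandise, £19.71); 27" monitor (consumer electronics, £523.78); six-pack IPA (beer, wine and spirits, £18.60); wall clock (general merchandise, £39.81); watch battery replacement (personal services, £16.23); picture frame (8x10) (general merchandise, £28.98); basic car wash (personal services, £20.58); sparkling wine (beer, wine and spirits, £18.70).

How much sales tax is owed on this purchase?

Crossword puzzle book £13.67: books and periodicals → 7.25% + 2.5% municipal = 9.75% → £1.33
Hard cider (6-pack) £11.89: beer, wine and spirits → 8.75% + 2% municipal = 10.75% → £1.28
Extension cord £11.72: general merchandise → 9.25% + 2.75% municipal = 12% → £1.41
Burrito bowl £11.28: ready-to-eat food → 8% + 0% municipal = 8% → £0.90
Laundry detergent £19.71: general merchandise → 9.25% + 2.75% municipal = 12% → £2.37
27" monitor £523.78: consumer electronics → 3.25% + 0.75% municipal = 4% → £20.95
Six-pack IPA £18.60: beer, wine and spirits → 8.75% + 2% municipal = 10.75% → £2.00
Wall clock £39.81: general merchandise → 9.25% + 2.75% municipal = 12% → £4.78
Watch battery replacement £16.23: personal services → 0% + 1.25% municipal = 1.25% → £0.20
Picture frame (8x10) £28.98: general merchandise → 9.25% + 2.75% municipal = 12% → £3.48
Basic car wash £20.58: personal services → 0% + 1.25% municipal = 1.25% → £0.26
Sparkling wine £18.70: beer, wine and spirits → 8.75% + 2% municipal = 10.75% → £2.01
Total tax = £1.33 + £1.28 + £1.41 + £0.90 + £2.37 + £20.95 + £2.00 + £4.78 + £0.20 + £3.48 + £0.26 + £2.01 = £40.97

£40.97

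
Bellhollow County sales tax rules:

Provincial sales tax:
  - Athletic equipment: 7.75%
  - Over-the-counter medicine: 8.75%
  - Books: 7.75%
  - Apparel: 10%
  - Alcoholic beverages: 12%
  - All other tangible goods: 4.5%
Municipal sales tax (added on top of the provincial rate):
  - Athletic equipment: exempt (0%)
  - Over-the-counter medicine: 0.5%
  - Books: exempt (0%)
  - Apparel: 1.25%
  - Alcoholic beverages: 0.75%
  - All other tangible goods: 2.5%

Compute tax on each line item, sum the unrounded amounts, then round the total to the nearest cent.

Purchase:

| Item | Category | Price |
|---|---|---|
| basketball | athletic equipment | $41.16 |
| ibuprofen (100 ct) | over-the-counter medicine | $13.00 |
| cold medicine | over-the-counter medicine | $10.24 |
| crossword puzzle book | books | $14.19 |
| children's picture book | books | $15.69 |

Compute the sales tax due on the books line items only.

Crossword puzzle book $14.19: books → 7.75% + 0% municipal = 7.75% → $1.099725
Children's picture book $15.69: books → 7.75% + 0% municipal = 7.75% → $1.215975
Tax on books: unrounded sum = $2.3157 → $2.32

$2.32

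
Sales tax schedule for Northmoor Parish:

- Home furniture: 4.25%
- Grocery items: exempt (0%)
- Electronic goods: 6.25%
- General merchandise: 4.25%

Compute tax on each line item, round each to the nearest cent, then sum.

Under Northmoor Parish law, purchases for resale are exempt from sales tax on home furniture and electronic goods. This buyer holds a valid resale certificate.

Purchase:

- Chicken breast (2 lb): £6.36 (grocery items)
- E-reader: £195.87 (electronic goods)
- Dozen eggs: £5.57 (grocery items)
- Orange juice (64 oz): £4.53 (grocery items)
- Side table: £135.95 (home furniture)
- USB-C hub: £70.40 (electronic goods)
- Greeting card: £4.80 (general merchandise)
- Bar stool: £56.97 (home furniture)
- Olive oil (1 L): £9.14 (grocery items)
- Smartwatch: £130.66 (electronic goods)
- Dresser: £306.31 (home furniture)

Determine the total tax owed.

£0.20

Chicken breast (2 lb) £6.36: grocery items → 0% → £0.00
E-reader £195.87: electronic goods, buyer-exempt → 0% → £0.00
Dozen eggs £5.57: grocery items → 0% → £0.00
Orange juice (64 oz) £4.53: grocery items → 0% → £0.00
Side table £135.95: home furniture, buyer-exempt → 0% → £0.00
USB-C hub £70.40: electronic goods, buyer-exempt → 0% → £0.00
Greeting card £4.80: general merchandise → 4.25% → £0.20
Bar stool £56.97: home furniture, buyer-exempt → 0% → £0.00
Olive oil (1 L) £9.14: grocery items → 0% → £0.00
Smartwatch £130.66: electronic goods, buyer-exempt → 0% → £0.00
Dresser £306.31: home furniture, buyer-exempt → 0% → £0.00
Total tax = £0.20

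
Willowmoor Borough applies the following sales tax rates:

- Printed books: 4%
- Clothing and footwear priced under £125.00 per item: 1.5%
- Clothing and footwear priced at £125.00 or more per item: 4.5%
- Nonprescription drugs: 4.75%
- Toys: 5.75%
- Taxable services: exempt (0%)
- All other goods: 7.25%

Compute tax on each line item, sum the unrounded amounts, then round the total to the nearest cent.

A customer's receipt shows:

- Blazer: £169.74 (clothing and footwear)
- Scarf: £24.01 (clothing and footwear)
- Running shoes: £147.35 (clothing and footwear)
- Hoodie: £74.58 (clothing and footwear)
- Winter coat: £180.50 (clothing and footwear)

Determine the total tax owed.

Blazer £169.74: clothing and footwear, £125.00 or more → 4.5% → £7.6383
Scarf £24.01: clothing and footwear, under £125.00 → 1.5% → £0.36015
Running shoes £147.35: clothing and footwear, £125.00 or more → 4.5% → £6.63075
Hoodie £74.58: clothing and footwear, under £125.00 → 1.5% → £1.1187
Winter coat £180.50: clothing and footwear, £125.00 or more → 4.5% → £8.1225
Unrounded tax sum = £23.8704 → £23.87

£23.87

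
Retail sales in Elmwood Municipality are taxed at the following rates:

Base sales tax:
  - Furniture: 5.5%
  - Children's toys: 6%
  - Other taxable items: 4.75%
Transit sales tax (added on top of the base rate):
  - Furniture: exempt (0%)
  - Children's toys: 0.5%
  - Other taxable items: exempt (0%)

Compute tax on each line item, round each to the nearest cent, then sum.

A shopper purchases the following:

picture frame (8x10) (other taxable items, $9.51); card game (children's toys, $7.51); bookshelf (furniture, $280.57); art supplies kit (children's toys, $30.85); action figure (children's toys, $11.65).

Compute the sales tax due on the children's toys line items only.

Card game $7.51: children's toys → 6% + 0.5% transit = 6.5% → $0.49
Art supplies kit $30.85: children's toys → 6% + 0.5% transit = 6.5% → $2.01
Action figure $11.65: children's toys → 6% + 0.5% transit = 6.5% → $0.76
Tax on children's toys = $0.49 + $2.01 + $0.76 = $3.26

$3.26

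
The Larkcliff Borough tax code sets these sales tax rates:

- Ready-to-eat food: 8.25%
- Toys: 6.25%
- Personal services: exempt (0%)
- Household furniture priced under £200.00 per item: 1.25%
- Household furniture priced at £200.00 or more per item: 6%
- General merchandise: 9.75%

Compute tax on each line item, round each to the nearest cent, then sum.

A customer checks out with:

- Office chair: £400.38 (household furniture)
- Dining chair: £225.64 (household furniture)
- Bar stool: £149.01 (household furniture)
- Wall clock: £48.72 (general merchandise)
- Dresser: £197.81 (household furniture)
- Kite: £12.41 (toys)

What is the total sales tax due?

Office chair £400.38: household furniture, £200.00 or more → 6% → £24.02
Dining chair £225.64: household furniture, £200.00 or more → 6% → £13.54
Bar stool £149.01: household furniture, under £200.00 → 1.25% → £1.86
Wall clock £48.72: general merchandise → 9.75% → £4.75
Dresser £197.81: household furniture, under £200.00 → 1.25% → £2.47
Kite £12.41: toys → 6.25% → £0.78
Total tax = £24.02 + £13.54 + £1.86 + £4.75 + £2.47 + £0.78 = £47.42

£47.42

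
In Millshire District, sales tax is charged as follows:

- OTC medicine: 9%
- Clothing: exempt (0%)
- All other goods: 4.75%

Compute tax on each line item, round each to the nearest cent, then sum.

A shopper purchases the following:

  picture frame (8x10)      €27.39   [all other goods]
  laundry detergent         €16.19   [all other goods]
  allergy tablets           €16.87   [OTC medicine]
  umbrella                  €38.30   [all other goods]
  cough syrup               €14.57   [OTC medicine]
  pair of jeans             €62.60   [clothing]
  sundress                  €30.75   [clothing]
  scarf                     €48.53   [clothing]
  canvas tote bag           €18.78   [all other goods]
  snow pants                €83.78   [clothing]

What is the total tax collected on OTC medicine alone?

€2.83

Allergy tablets €16.87: OTC medicine → 9% → €1.52
Cough syrup €14.57: OTC medicine → 9% → €1.31
Tax on OTC medicine = €1.52 + €1.31 = €2.83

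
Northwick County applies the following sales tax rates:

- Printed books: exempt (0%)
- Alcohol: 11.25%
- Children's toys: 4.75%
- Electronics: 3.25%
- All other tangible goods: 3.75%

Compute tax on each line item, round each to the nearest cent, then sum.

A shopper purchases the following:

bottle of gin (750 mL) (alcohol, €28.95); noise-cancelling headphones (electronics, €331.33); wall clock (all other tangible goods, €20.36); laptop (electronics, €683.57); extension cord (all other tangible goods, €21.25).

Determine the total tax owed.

Bottle of gin (750 mL) €28.95: alcohol → 11.25% → €3.26
Noise-cancelling headphones €331.33: electronics → 3.25% → €10.77
Wall clock €20.36: all other tangible goods → 3.75% → €0.76
Laptop €683.57: electronics → 3.25% → €22.22
Extension cord €21.25: all other tangible goods → 3.75% → €0.80
Total tax = €3.26 + €10.77 + €0.76 + €22.22 + €0.80 = €37.81

€37.81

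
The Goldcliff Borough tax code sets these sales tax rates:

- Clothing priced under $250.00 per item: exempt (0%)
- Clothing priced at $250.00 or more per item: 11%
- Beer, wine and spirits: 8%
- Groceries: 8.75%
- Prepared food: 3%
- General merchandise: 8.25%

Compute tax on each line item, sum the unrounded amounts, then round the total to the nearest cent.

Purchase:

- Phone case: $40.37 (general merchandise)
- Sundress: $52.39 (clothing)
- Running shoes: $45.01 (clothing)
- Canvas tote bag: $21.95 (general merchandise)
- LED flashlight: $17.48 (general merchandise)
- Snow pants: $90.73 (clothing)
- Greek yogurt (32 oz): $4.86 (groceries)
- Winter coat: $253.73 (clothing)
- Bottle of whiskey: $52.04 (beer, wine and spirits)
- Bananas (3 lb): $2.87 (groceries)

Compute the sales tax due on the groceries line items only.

Greek yogurt (32 oz) $4.86: groceries → 8.75% → $0.42525
Bananas (3 lb) $2.87: groceries → 8.75% → $0.251125
Tax on groceries: unrounded sum = $0.676375 → $0.68

$0.68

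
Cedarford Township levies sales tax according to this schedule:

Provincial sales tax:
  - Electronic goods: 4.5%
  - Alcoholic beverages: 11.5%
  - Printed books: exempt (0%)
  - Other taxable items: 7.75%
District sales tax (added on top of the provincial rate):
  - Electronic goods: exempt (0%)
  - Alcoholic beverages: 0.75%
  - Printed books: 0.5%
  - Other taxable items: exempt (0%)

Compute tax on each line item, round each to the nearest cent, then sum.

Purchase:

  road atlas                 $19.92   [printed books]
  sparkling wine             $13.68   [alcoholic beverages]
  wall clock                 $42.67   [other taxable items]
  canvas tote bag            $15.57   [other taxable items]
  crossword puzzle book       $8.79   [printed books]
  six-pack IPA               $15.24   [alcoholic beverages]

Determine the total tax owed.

$8.21

Road atlas $19.92: printed books → 0% + 0.5% district = 0.5% → $0.10
Sparkling wine $13.68: alcoholic beverages → 11.5% + 0.75% district = 12.25% → $1.68
Wall clock $42.67: other taxable items → 7.75% + 0% district = 7.75% → $3.31
Canvas tote bag $15.57: other taxable items → 7.75% + 0% district = 7.75% → $1.21
Crossword puzzle book $8.79: printed books → 0% + 0.5% district = 0.5% → $0.04
Six-pack IPA $15.24: alcoholic beverages → 11.5% + 0.75% district = 12.25% → $1.87
Total tax = $0.10 + $1.68 + $3.31 + $1.21 + $0.04 + $1.87 = $8.21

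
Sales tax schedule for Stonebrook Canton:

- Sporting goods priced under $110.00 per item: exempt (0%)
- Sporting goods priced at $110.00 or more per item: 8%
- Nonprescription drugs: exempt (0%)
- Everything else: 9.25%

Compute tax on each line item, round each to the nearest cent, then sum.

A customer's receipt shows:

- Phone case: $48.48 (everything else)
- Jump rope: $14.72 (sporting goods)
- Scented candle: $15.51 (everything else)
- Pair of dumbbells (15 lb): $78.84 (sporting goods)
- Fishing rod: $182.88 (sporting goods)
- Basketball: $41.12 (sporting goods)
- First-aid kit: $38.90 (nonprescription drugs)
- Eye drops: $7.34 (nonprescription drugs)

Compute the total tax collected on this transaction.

$20.54

Phone case $48.48: everything else → 9.25% → $4.48
Jump rope $14.72: sporting goods, under $110.00 → 0% → $0.00
Scented candle $15.51: everything else → 9.25% → $1.43
Pair of dumbbells (15 lb) $78.84: sporting goods, under $110.00 → 0% → $0.00
Fishing rod $182.88: sporting goods, $110.00 or more → 8% → $14.63
Basketball $41.12: sporting goods, under $110.00 → 0% → $0.00
First-aid kit $38.90: nonprescription drugs → 0% → $0.00
Eye drops $7.34: nonprescription drugs → 0% → $0.00
Total tax = $4.48 + $1.43 + $14.63 = $20.54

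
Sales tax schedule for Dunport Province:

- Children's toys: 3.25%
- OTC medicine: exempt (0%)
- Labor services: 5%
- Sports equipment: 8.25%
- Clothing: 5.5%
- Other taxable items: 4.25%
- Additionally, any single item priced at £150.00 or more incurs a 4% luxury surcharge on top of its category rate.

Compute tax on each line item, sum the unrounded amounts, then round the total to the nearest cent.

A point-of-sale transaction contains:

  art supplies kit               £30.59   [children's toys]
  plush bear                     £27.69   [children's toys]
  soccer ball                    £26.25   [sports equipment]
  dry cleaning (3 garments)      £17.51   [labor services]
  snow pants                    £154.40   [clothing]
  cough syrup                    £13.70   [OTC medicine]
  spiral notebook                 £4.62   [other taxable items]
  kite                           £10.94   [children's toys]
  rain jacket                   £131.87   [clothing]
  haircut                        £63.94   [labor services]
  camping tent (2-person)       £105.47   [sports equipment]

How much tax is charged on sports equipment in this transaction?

Soccer ball £26.25: sports equipment → 8.25% → £2.165625
Camping tent (2-person) £105.47: sports equipment → 8.25% → £8.701275
Tax on sports equipment: unrounded sum = £10.8669 → £10.87

£10.87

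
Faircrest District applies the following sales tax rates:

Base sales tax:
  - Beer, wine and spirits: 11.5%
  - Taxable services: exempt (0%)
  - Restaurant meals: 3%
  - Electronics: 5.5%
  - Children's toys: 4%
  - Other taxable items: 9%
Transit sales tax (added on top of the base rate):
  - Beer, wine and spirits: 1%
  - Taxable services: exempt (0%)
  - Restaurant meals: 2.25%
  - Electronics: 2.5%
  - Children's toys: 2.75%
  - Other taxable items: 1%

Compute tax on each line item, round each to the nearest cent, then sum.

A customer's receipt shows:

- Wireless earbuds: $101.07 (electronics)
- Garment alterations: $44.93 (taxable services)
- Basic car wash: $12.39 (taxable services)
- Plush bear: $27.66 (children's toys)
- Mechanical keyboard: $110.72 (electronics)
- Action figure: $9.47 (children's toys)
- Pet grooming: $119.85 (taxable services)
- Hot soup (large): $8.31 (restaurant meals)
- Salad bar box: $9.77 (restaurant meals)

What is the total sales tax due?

$20.41

Wireless earbuds $101.07: electronics → 5.5% + 2.5% transit = 8% → $8.09
Garment alterations $44.93: taxable services → 0% + 0% transit = 0% → $0.00
Basic car wash $12.39: taxable services → 0% + 0% transit = 0% → $0.00
Plush bear $27.66: children's toys → 4% + 2.75% transit = 6.75% → $1.87
Mechanical keyboard $110.72: electronics → 5.5% + 2.5% transit = 8% → $8.86
Action figure $9.47: children's toys → 4% + 2.75% transit = 6.75% → $0.64
Pet grooming $119.85: taxable services → 0% + 0% transit = 0% → $0.00
Hot soup (large) $8.31: restaurant meals → 3% + 2.25% transit = 5.25% → $0.44
Salad bar box $9.77: restaurant meals → 3% + 2.25% transit = 5.25% → $0.51
Total tax = $8.09 + $1.87 + $8.86 + $0.64 + $0.44 + $0.51 = $20.41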